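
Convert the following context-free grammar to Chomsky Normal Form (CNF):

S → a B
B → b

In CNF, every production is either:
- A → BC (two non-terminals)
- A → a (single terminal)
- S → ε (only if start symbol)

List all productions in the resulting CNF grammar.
The grammar has no ε-productions or unit productions to eliminate.
S → a B has terminal a in a right-hand side of length ≥ 2: introduce T_a → a and use T_a in place of a.
B → b is already in CNF (single terminal) – keep it.
S → a B becomes S → T_a B.
Resulting CNF grammar (3 productions): T_a → a; B → b; S → T_a B

Final answer: T_a → a; B → b; S → T_a B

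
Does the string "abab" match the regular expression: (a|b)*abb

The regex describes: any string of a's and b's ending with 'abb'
No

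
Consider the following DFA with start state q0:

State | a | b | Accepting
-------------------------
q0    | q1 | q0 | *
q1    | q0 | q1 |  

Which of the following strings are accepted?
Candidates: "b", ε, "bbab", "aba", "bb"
"b": q0 → q0; q0 is accepting → accepted
ε: q0; q0 is accepting → accepted
"bbab": q0 → q0 → q0 → q1 → q1; q1 is not accepting → rejected
"aba": q0 → q1 → q1 → q0; q0 is accepting → accepted
"bb": q0 → q0 → q0; q0 is accepting → accepted

Final answer: "b", ε, "aba", "bb"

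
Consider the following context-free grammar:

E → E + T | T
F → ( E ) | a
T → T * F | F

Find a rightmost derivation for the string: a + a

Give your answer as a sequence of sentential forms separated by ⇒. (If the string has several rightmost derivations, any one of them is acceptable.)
Start with E.
Step 1: the rightmost non-terminal is E; apply E → E + T:  E + T
Step 2: the rightmost non-terminal is T; apply T → F:  E + F
Step 3: the rightmost non-terminal is F; apply F → a:  E + a
Step 4: the rightmost non-terminal is E; apply E → T:  T + a
Step 5: the rightmost non-terminal is T; apply T → F:  F + a
Step 6: the rightmost non-terminal is F; apply F → a:  a + a

Final answer: E ⇒ E + T ⇒ E + F ⇒ E + a ⇒ T + a ⇒ F + a ⇒ a + a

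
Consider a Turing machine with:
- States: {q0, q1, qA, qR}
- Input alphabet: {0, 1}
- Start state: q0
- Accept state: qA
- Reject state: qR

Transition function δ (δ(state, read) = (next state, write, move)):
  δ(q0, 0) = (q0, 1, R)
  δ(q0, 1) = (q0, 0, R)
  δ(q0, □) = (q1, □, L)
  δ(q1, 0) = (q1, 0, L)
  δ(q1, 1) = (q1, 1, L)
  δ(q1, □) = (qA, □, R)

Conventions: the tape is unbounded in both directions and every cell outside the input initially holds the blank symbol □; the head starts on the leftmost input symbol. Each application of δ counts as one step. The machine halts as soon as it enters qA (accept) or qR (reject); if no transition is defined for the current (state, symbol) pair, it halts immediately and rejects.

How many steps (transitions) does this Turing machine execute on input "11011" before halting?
Step 0: [q0]11011 (head at position 0)
Step 1: δ(q0, 1) = (q0, 0, R)  ⊢  0[q0]1011 (head at position 1)
Step 2: δ(q0, 1) = (q0, 0, R)  ⊢  00[q0]011 (head at position 2)
Step 3: δ(q0, 0) = (q0, 1, R)  ⊢  001[q0]11 (head at position 3)
Step 4: δ(q0, 1) = (q0, 0, R)  ⊢  0010[q0]1 (head at position 4)
Step 5: δ(q0, 1) = (q0, 0, R)  ⊢  00100[q0]□ (head at position 5)
Step 6: δ(q0, □) = (q1, □, L)  ⊢  0010[q1]0□ (head at position 4)
Step 7: δ(q1, 0) = (q1, 0, L)  ⊢  001[q1]00□ (head at position 3)
Step 8: δ(q1, 0) = (q1, 0, L)  ⊢  00[q1]100□ (head at position 2)
Step 9: δ(q1, 1) = (q1, 1, L)  ⊢  0[q1]0100□ (head at position 1)
Step 10: δ(q1, 0) = (q1, 0, L)  ⊢  [q1]00100□ (head at position 0)
Step 11: δ(q1, 0) = (q1, 0, L)  ⊢  [q1]□00100□ (head at position -1)
Step 12: δ(q1, □) = (qA, □, R)  ⊢  □[qA]00100□ (head at position 0)
The machine is in qA, so it halts and accepts.
Number of transitions executed: 12.

Final answer: 12 steps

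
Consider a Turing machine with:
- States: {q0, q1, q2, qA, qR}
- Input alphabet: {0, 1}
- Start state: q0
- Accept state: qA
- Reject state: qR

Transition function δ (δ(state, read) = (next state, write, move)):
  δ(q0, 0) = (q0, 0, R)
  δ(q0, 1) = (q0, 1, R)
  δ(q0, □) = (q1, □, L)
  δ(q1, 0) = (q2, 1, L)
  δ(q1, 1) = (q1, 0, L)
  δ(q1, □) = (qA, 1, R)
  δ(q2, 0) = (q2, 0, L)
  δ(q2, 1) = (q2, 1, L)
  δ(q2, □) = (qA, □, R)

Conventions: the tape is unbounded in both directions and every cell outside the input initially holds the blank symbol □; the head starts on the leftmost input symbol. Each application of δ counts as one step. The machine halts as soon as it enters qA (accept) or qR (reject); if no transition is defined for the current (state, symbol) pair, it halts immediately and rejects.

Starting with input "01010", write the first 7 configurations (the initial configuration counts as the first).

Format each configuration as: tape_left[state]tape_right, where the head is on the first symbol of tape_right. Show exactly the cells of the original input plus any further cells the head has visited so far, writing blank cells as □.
Step 0: [q0]01010 (head at position 0)
Step 1: δ(q0, 0) = (q0, 0, R)  ⊢  0[q0]1010 (head at position 1)
Step 2: δ(q0, 1) = (q0, 1, R)  ⊢  01[q0]010 (head at position 2)
Step 3: δ(q0, 0) = (q0, 0, R)  ⊢  010[q0]10 (head at position 3)
Step 4: δ(q0, 1) = (q0, 1, R)  ⊢  0101[q0]0 (head at position 4)
Step 5: δ(q0, 0) = (q0, 0, R)  ⊢  01010[q0]□ (head at position 5)
Step 6: δ(q0, □) = (q1, □, L)  ⊢  0101[q1]0□ (head at position 4)

Final answer: [q0]01010 ⊢ 0[q0]1010 ⊢ 01[q0]010 ⊢ 010[q0]10 ⊢ 0101[q0]0 ⊢ 01010[q0]□ ⊢ 0101[q1]0□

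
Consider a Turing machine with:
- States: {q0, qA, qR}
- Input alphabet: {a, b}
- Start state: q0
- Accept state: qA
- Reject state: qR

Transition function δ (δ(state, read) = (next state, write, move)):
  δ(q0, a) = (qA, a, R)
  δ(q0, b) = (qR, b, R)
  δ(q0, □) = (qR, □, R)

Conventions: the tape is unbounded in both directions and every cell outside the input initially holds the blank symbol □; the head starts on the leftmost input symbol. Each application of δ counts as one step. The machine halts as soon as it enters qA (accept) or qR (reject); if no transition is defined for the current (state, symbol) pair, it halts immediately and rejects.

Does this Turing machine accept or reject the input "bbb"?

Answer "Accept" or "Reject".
Step 0: [q0]bbb (head at position 0)
Step 1: δ(q0, b) = (qR, b, R)  ⊢  b[qR]bb (head at position 1)
The machine is in qR, so it halts and rejects.

Final answer: Reject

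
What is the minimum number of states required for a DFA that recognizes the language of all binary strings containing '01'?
Language: binary strings containing '01'
Lower bound (Myhill–Nerode): the prefixes ε, 0, 01 are pairwise distinguishable:
  ε vs 01: suffix ε distinguishes them (ε is rejected, 01 is accepted)
  0 vs 01: suffix ε distinguishes them (0 is rejected, 01 is accepted)
  ε vs 0: suffix 1 distinguishes them (ε·1 = 1 is rejected, 0·1 = 01 is accepted)
So any DFA needs at least 3 states.
Upper bound: a DFA with 3 states exists (one state per class above: 'no progress', 'last symbol 0', and 'seen 01' (accepting sink)).
Minimum states: 3

Final answer: 3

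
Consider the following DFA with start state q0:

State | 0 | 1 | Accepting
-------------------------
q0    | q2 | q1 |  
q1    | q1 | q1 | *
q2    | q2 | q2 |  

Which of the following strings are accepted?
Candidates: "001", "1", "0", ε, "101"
"001": q0 → q2 → q2 → q2; q2 is not accepting → rejected
"1": q0 → q1; q1 is accepting → accepted
"0": q0 → q2; q2 is not accepting → rejected
ε: q0; q0 is not accepting → rejected
"101": q0 → q1 → q1 → q1; q1 is accepting → accepted

Final answer: "1", "101"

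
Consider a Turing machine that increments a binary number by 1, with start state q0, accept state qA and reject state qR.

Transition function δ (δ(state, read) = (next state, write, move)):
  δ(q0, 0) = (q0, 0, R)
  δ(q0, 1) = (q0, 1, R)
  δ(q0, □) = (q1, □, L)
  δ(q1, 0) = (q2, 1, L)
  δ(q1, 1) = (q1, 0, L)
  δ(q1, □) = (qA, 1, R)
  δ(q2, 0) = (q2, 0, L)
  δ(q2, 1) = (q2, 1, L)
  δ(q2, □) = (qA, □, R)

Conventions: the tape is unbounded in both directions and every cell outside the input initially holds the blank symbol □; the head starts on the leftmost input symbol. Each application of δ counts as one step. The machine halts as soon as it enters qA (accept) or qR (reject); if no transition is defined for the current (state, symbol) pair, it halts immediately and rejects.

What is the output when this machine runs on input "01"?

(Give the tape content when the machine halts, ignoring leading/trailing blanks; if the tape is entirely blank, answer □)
Step 0: [q0]01 (head at position 0)
Step 1: δ(q0, 0) = (q0, 0, R)  ⊢  0[q0]1 (head at position 1)
Step 2: δ(q0, 1) = (q0, 1, R)  ⊢  01[q0]□ (head at position 2)
Step 3: δ(q0, □) = (q1, □, L)  ⊢  0[q1]1□ (head at position 1)
Step 4: δ(q1, 1) = (q1, 0, L)  ⊢  [q1]00□ (head at position 0)
Step 5: δ(q1, 0) = (q2, 1, L)  ⊢  [q2]□10□ (head at position -1)
Step 6: δ(q2, □) = (qA, □, R)  ⊢  □[qA]10□ (head at position 0)
The machine is in qA, so it halts and accepts.
Tape content when halted (ignoring surrounding blanks): 10

Final answer: Output: 10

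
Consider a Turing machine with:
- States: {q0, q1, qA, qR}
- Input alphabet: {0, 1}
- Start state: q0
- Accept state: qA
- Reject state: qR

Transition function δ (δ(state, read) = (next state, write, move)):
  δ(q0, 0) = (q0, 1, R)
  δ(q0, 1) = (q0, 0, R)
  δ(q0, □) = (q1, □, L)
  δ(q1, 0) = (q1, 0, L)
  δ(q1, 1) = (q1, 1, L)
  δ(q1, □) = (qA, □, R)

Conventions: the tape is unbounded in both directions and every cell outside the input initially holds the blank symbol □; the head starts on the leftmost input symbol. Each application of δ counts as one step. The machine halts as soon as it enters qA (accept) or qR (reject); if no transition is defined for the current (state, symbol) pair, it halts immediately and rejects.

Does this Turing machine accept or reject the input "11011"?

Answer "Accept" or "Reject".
Step 0: [q0]11011 (head at position 0)
Step 1: δ(q0, 1) = (q0, 0, R)  ⊢  0[q0]1011 (head at position 1)
Step 2: δ(q0, 1) = (q0, 0, R)  ⊢  00[q0]011 (head at position 2)
Step 3: δ(q0, 0) = (q0, 1, R)  ⊢  001[q0]11 (head at position 3)
Step 4: δ(q0, 1) = (q0, 0, R)  ⊢  0010[q0]1 (head at position 4)
Step 5: δ(q0, 1) = (q0, 0, R)  ⊢  00100[q0]□ (head at position 5)
Step 6: δ(q0, □) = (q1, □, L)  ⊢  0010[q1]0□ (head at position 4)
Step 7: δ(q1, 0) = (q1, 0, L)  ⊢  001[q1]00□ (head at position 3)
Step 8: δ(q1, 0) = (q1, 0, L)  ⊢  00[q1]100□ (head at position 2)
Step 9: δ(q1, 1) = (q1, 1, L)  ⊢  0[q1]0100□ (head at position 1)
Step 10: δ(q1, 0) = (q1, 0, L)  ⊢  [q1]00100□ (head at position 0)
Step 11: δ(q1, 0) = (q1, 0, L)  ⊢  [q1]□00100□ (head at position -1)
Step 12: δ(q1, □) = (qA, □, R)  ⊢  □[qA]00100□ (head at position 0)
The machine is in qA, so it halts and accepts.

Final answer: Accept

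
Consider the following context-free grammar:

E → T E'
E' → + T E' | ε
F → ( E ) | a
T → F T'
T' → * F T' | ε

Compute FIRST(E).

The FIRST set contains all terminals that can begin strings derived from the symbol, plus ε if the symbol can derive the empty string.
FIRST(F): F → ( E ) contributes '(' and F → a contributes 'a', so FIRST(F) = {(, a}. F is not nullable.
FIRST(T): T → F T' begins with F, and F is not nullable, so FIRST(T) = FIRST(F) = {(, a}.
FIRST(E): E → T E' begins with T, and T is not nullable, so FIRST(E) = FIRST(T) = {(, a}.

Final answer: {(, a}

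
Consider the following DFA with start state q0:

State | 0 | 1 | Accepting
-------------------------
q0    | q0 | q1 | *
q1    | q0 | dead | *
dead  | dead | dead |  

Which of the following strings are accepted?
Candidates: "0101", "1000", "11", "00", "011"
"0101": q0 → q0 → q1 → q0 → q1; q1 is accepting → accepted
"1000": q0 → q1 → q0 → q0 → q0; q0 is accepting → accepted
"11": q0 → q1 → dead; dead is not accepting → rejected
"00": q0 → q0 → q0; q0 is accepting → accepted
"011": q0 → q0 → q1 → dead; dead is not accepting → rejected

Final answer: "0101", "1000", "00"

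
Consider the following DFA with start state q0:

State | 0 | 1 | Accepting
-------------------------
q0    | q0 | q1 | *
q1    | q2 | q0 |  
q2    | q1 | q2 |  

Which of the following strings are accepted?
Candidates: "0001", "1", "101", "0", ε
"0001": q0 → q0 → q0 → q0 → q1; q1 is not accepting → rejected
"1": q0 → q1; q1 is not accepting → rejected
"101": q0 → q1 → q2 → q2; q2 is not accepting → rejected
"0": q0 → q0; q0 is accepting → accepted
ε: q0; q0 is accepting → accepted

Final answer: "0", ε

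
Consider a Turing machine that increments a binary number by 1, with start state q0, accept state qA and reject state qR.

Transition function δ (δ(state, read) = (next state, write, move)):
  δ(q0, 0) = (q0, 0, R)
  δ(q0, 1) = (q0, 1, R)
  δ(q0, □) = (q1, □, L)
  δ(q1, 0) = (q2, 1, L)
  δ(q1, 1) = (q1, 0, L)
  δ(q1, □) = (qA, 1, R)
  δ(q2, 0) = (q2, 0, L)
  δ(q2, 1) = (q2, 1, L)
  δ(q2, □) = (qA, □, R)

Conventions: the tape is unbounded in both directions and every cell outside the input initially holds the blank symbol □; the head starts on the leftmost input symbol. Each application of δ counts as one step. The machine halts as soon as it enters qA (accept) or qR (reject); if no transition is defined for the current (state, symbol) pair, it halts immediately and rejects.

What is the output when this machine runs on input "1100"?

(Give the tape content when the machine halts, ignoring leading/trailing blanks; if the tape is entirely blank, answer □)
Step 0: [q0]1100 (head at position 0)
Step 1: δ(q0, 1) = (q0, 1, R)  ⊢  1[q0]100 (head at position 1)
Step 2: δ(q0, 1) = (q0, 1, R)  ⊢  11[q0]00 (head at position 2)
Step 3: δ(q0, 0) = (q0, 0, R)  ⊢  110[q0]0 (head at position 3)
Step 4: δ(q0, 0) = (q0, 0, R)  ⊢  1100[q0]□ (head at position 4)
Step 5: δ(q0, □) = (q1, □, L)  ⊢  110[q1]0□ (head at position 3)
Step 6: δ(q1, 0) = (q2, 1, L)  ⊢  11[q2]01□ (head at position 2)
Step 7: δ(q2, 0) = (q2, 0, L)  ⊢  1[q2]101□ (head at position 1)
Step 8: δ(q2, 1) = (q2, 1, L)  ⊢  [q2]1101□ (head at position 0)
Step 9: δ(q2, 1) = (q2, 1, L)  ⊢  [q2]□1101□ (head at position -1)
Step 10: δ(q2, □) = (qA, □, R)  ⊢  □[qA]1101□ (head at position 0)
The machine is in qA, so it halts and accepts.
Tape content when halted (ignoring surrounding blanks): 1101

Final answer: Output: 1101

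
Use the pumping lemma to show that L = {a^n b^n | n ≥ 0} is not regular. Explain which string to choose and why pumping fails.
Language: L = {a^n b^n | n ≥ 0} (equal numbers of a's followed by b's)
Step 1: Assume for contradiction that L is regular, with pumping length p.
Step 2: Choose s = a^p b^p. Then s ∈ L (it has p a's followed by p b's) and |s| ≥ p.
Step 3: Consider any decomposition s = xyz with |xy| ≤ p and |y| > 0. Since |xy| ≤ p and the first p symbols of s are all a's, y = a^k for some k with 1 ≤ k ≤ p.
Step 4: Pumping up (i = 2): xy²z = a^(p+k) b^p, which has more a's than b's, so xy²z ∉ L.
This contradicts the pumping lemma, so L is not regular.

Final answer: Choose s = a^p b^p. Since |xy| ≤ p, y = a^k with k ≥ 1. Then xy²z = a^(p+k) b^p ∉ L.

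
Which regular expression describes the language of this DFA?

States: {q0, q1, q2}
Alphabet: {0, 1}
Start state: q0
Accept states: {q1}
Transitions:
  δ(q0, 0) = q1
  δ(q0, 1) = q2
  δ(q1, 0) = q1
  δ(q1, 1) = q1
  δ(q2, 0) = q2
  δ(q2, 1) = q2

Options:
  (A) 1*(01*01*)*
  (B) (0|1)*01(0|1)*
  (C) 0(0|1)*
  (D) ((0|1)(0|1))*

Testing sample strings against the DFA:
  '0010' -> accepted
  '01001' -> accepted
  '1111' -> rejected
  '1111' -> rejected
Checking each option for a counterexample:
  (A) 1*(01*01*)*: ε is rejected by the DFA but matches the regex → eliminated
  (B) (0|1)*01(0|1)*: '0' is accepted by the DFA but does not match the regex → eliminated
  (C) 0(0|1)*: agrees with the DFA on all strings of length ≤ 4
  (D) ((0|1)(0|1))*: ε is rejected by the DFA but matches the regex → eliminated
Only (C) 0(0|1)* is consistent with the DFA.

Final answer: (C) 0(0|1)*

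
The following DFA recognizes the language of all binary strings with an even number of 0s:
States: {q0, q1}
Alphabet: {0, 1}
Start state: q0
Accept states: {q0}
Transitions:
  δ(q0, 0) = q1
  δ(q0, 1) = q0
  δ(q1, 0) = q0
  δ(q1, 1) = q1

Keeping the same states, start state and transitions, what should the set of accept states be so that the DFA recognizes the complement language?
The DFA is complete (every state has a transition on every symbol), so the complement
is recognized by the same DFA with accepting and non-accepting states swapped.
Original accept states: {q0}
Complement accept states = All states - Original accept states
= {q0, q1} - {q0}
= {q1}
Complement language: strings with an ODD number of 0s

Final answer: {q1}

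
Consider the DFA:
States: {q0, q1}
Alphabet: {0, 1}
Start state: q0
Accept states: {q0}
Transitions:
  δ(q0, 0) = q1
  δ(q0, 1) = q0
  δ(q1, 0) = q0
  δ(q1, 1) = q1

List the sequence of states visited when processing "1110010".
Starting at q0
Read '1': q0 -> q0
Read '1': q0 -> q0
Read '1': q0 -> q0
Read '0': q0 -> q1
Read '0': q1 -> q0
Read '1': q0 -> q0
Read '0': q0 -> q1

Final answer: q0 -> q0 -> q0 -> q0 -> q1 -> q0 -> q0 -> q1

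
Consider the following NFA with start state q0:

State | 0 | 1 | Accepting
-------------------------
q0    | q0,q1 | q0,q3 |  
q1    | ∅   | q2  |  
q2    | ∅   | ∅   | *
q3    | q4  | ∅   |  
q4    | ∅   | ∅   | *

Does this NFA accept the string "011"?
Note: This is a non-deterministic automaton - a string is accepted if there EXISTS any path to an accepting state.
Track the set of states the NFA could be in: start {q0}
Read '0': {q0} → {q0, q1}
Read '1': {q0, q1} → {q0, q2, q3}
Read '1': {q0, q2, q3} → {q0, q3}
Final set {q0, q3} contains no accepting state → rejected.

Final answer: No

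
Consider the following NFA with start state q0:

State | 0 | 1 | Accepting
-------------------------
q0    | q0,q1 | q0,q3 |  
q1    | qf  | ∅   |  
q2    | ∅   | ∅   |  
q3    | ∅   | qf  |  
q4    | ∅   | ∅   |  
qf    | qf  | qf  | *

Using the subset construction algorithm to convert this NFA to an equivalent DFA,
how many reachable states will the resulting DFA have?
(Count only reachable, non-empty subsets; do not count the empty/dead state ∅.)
Start subset: {q0}
{q0}: on 0 → {q0, q1}, on 1 → {q0, q3}
{q0, q1}: on 0 → {q0, q1, qf}, on 1 → {q0, q3}
{q0, q3}: on 0 → {q0, q1}, on 1 → {q0, q3, qf}
{q0, q1, qf}: on 0 → {q0, q1, qf}, on 1 → {q0, q3, qf}
{q0, q3, qf}: on 0 → {q0, q1, qf}, on 1 → {q0, q3, qf}
Reachable non-empty subsets: {q0}, {q0, q1}, {q0, q3}, {q0, q1, qf}, {q0, q3, qf} — 5 in total.

Final answer: 5 states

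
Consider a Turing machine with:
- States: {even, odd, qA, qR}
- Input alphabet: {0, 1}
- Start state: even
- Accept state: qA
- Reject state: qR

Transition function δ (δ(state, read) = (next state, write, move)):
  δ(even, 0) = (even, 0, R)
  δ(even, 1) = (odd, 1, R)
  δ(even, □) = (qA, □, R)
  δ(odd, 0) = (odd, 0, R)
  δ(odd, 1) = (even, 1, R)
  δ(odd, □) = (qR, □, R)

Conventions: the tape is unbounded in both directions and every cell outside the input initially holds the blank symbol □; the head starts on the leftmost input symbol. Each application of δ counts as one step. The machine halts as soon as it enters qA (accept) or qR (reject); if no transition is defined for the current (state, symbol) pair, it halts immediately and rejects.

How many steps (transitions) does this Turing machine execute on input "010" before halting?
Step 0: [even]010 (head at position 0)
Step 1: δ(even, 0) = (even, 0, R)  ⊢  0[even]10 (head at position 1)
Step 2: δ(even, 1) = (odd, 1, R)  ⊢  01[odd]0 (head at position 2)
Step 3: δ(odd, 0) = (odd, 0, R)  ⊢  010[odd]□ (head at position 3)
Step 4: δ(odd, □) = (qR, □, R)  ⊢  010□[qR]□ (head at position 4)
The machine is in qR, so it halts and rejects.
Number of transitions executed: 4.

Final answer: 4 steps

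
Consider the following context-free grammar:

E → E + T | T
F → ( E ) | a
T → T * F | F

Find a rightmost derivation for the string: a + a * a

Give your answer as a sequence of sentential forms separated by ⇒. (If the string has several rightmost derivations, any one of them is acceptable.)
Start with E.
Step 1: the rightmost non-terminal is E; apply E → E + T:  E + T
Step 2: the rightmost non-terminal is T; apply T → T * F:  E + T * F
Step 3: the rightmost non-terminal is F; apply F → a:  E + T * a
Step 4: the rightmost non-terminal is T; apply T → F:  E + F * a
Step 5: the rightmost non-terminal is F; apply F → a:  E + a * a
Step 6: the rightmost non-terminal is E; apply E → T:  T + a * a
Step 7: the rightmost non-terminal is T; apply T → F:  F + a * a
Step 8: the rightmost non-terminal is F; apply F → a:  a + a * a

Final answer: E ⇒ E + T ⇒ E + T * F ⇒ E + T * a ⇒ E + F * a ⇒ E + a * a ⇒ T + a * a ⇒ F + a * a ⇒ a + a * a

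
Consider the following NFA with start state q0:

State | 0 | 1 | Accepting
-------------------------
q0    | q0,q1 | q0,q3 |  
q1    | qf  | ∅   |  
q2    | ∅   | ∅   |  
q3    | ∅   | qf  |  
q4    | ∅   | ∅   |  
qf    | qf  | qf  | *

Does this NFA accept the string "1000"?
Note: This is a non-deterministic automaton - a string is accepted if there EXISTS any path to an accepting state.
Track the set of states the NFA could be in: start {q0}
Read '1': {q0} → {q0, q3}
Read '0': {q0, q3} → {q0, q1}
Read '0': {q0, q1} → {q0, q1, qf}
Read '0': {q0, q1, qf} → {q0, q1, qf}
Final set {q0, q1, qf} contains accepting state(s) {qf} → accepted.

Final answer: Yes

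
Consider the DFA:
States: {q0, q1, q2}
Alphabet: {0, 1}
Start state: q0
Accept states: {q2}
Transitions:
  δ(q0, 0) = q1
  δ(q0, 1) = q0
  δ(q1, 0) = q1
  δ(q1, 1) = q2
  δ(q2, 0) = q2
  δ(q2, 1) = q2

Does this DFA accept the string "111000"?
Processing string "111000":
  q0 --1--> q0
  q0 --1--> q0
  q0 --1--> q0
  q0 --0--> q1
  q1 --0--> q1
  q1 --0--> q1
Final state: q1
Accept states: {q2}
q1 is not an accept state, so the string is rejected.

Final answer: No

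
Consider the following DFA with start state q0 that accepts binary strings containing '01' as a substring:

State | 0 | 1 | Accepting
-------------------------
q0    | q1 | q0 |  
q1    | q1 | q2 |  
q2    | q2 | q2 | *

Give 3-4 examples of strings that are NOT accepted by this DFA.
Any strings that end in a non-accepting state work; for example:
ε: q0; q0 is not accepting → rejected
"1": q0 → q0; q0 is not accepting → rejected
"00": q0 → q1 → q1; q1 is not accepting → rejected
"000": q0 → q1 → q1 → q1; q1 is not accepting → rejected

Final answer: ε, "1", "00", "000"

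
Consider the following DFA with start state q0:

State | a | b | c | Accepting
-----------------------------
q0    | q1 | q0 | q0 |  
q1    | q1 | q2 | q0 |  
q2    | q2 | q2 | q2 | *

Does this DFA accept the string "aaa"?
Start in q0.
Read 'a': q0 → q1
Read 'a': q1 → q1
Read 'a': q1 → q1
Final state q1 is not accepting, so the string is rejected.

Final answer: No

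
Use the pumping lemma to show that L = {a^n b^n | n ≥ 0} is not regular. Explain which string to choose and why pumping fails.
Language: L = {a^n b^n | n ≥ 0} (equal numbers of a's followed by b's)
Step 1: Assume for contradiction that L is regular, with pumping length p.
Step 2: Choose s = a^p b^p. Then s ∈ L (it has p a's followed by p b's) and |s| ≥ p.
Step 3: Consider any decomposition s = xyz with |xy| ≤ p and |y| > 0. Since |xy| ≤ p and the first p symbols of s are all a's, y = a^k for some k with 1 ≤ k ≤ p.
Step 4: Pumping up (i = 2): xy²z = a^(p+k) b^p, which has more a's than b's, so xy²z ∉ L.
This contradicts the pumping lemma, so L is not regular.

Final answer: Choose s = a^p b^p. Since |xy| ≤ p, y = a^k with k ≥ 1. Then xy²z = a^(p+k) b^p ∉ L.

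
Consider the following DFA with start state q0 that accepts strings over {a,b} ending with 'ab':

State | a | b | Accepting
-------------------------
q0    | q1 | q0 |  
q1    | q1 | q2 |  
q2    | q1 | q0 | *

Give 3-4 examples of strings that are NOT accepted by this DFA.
Any strings that end in a non-accepting state work; for example:
"aabb": q0 → q1 → q1 → q2 → q0; q0 is not accepting → rejected
"abba": q0 → q1 → q2 → q0 → q1; q1 is not accepting → rejected
"bbba": q0 → q0 → q0 → q0 → q1; q1 is not accepting → rejected
"bbbb": q0 → q0 → q0 → q0 → q0; q0 is not accepting → rejected

Final answer: "aabb", "abba", "bbba", "bbbb"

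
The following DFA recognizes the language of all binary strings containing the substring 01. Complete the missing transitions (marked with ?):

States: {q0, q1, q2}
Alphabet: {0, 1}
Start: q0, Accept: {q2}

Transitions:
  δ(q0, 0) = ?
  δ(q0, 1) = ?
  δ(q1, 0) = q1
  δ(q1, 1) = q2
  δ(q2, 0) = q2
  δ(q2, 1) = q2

What each state remembers (consistent with the given transitions and accept states):
  q0: 01 not seen yet and the last symbol was not 0
  q1: 01 not seen yet and the last symbol was 0
  q2: the substring 01 has already been seen
Filling in the missing entries:
  δ(q0, 0): in q0 (01 not seen yet and the last symbol was not 0), after reading 0 we have: 01 not seen yet and the last symbol was 0 → q1
  δ(q0, 1): in q0 (01 not seen yet and the last symbol was not 0), after reading 1 we have: 01 not seen yet and the last symbol was not 0 → q0

Final answer: δ(q0, 0) = q1; δ(q0, 1) = q0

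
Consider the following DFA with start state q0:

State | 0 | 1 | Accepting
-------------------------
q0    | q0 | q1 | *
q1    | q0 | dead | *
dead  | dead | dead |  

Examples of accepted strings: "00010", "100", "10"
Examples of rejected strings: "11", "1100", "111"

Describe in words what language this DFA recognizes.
binary strings with no two consecutive 1s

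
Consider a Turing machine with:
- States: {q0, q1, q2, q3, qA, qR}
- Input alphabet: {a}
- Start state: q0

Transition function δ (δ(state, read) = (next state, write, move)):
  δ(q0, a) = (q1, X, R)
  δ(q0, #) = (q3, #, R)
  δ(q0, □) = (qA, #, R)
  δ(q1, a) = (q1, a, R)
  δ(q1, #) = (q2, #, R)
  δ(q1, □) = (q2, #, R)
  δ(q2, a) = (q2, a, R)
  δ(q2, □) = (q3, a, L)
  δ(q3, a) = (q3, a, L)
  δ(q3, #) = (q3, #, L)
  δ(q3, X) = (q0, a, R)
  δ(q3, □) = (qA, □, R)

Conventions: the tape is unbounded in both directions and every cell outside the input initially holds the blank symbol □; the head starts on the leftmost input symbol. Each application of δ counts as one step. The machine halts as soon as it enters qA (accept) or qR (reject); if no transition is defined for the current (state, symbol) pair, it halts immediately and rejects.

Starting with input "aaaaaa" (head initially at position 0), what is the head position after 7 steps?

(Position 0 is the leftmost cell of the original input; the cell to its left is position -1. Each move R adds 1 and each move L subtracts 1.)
Step 0: [q0]aaaaaa (head at position 0)
Step 1: δ(q0, a) = (q1, X, R)  ⊢  X[q1]aaaaa (head at position 1)
Step 2: δ(q1, a) = (q1, a, R)  ⊢  Xa[q1]aaaa (head at position 2)
Step 3: δ(q1, a) = (q1, a, R)  ⊢  Xaa[q1]aaa (head at position 3)
Step 4: δ(q1, a) = (q1, a, R)  ⊢  Xaaa[q1]aa (head at position 4)
Step 5: δ(q1, a) = (q1, a, R)  ⊢  Xaaaa[q1]a (head at position 5)
Step 6: δ(q1, a) = (q1, a, R)  ⊢  Xaaaaa[q1]□ (head at position 6)
Step 7: δ(q1, □) = (q2, #, R)  ⊢  Xaaaaa#[q2]□ (head at position 7)
Head position after 7 steps: 7

Final answer: Position 7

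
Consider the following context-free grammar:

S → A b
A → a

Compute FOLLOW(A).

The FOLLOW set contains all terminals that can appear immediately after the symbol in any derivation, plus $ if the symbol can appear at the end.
A occurs only in S → A b, where it is immediately followed by the terminal b. So FOLLOW(A) = {b}.

Final answer: {b}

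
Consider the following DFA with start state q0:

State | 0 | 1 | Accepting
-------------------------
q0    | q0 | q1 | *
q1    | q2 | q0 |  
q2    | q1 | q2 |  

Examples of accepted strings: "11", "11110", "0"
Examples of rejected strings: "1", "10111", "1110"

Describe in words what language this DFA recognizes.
binary numbers divisible by 3 (treating the string as a binary integer; leading zeros allowed, the empty string counts as 0)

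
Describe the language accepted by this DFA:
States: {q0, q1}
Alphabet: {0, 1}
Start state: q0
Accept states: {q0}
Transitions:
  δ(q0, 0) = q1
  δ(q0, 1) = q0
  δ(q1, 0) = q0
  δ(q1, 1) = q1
Analyzing the DFA structure:
Start state: q0
Accept states: {q0}
Interpreting what each state remembers (checking against the transitions):
  q0: an even number of 0s has been read so far
  q1: an odd number of 0s has been read so far
  δ(q0, 0): in q0 (an even number of 0s has been read so far), after reading 0 we have: an odd number of 0s has been read so far → q1
  δ(q0, 1): in q0 (an even number of 0s has been read so far), after reading 1 we have: an even number of 0s has been read so far → q0
  δ(q1, 0): in q1 (an odd number of 0s has been read so far), after reading 0 we have: an even number of 0s has been read so far → q0
  δ(q1, 1): in q1 (an odd number of 0s has been read so far), after reading 1 we have: an odd number of 0s has been read so far → q1
A string is accepted iff it ends in {q0}, i.e. an even number of 0s has been read so far.
Language: All binary strings with an even number of 0s

Final answer: All binary strings with an even number of 0s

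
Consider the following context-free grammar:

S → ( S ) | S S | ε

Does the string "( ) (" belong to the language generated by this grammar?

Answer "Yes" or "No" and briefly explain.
Each production adds parentheses only in matched pairs (S → ( S )) or none at all, so every derived string has equally many '(' and ')'. The string ( ) ( has two '(' and one ')', so it cannot be derived.

Final answer: No - no valid derivation exists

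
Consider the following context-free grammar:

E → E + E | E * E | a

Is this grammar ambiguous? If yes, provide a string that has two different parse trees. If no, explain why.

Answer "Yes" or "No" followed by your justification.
Two different leftmost derivations of a + a * a:
  (1) E ⇒ E + E ⇒ a + E ⇒ a + E * E ⇒ a + a * E ⇒ a + a * a   (tree groups a + (a * a))
  (2) E ⇒ E * E ⇒ E + E * E ⇒ a + E * E ⇒ a + a * E ⇒ a + a * a   (tree groups (a + a) * a)
Two distinct leftmost derivations = two distinct parse trees, so the grammar is ambiguous.

Final answer: Yes - the string 'a + a * a' has two distinct leftmost derivations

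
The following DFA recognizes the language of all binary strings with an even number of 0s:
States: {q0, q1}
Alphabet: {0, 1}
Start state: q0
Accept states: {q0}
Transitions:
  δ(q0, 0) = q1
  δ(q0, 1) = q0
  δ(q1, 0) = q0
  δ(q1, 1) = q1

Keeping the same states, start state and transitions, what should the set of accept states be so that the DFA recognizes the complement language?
The DFA is complete (every state has a transition on every symbol), so the complement
is recognized by the same DFA with accepting and non-accepting states swapped.
Original accept states: {q0}
Complement accept states = All states - Original accept states
= {q0, q1} - {q0}
= {q1}
Complement language: strings with an ODD number of 0s

Final answer: {q1}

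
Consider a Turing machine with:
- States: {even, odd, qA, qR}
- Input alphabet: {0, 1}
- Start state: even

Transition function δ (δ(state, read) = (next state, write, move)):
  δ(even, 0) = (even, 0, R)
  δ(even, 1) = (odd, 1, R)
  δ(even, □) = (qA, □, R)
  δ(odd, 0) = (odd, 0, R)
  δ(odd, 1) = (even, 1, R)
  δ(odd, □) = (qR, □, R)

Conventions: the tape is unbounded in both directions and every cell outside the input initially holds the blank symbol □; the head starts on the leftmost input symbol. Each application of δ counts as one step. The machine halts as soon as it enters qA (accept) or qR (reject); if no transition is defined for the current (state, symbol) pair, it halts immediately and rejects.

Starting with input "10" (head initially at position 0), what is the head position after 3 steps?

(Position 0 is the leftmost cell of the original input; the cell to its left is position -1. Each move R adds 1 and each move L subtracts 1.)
Step 0: [even]10 (head at position 0)
Step 1: δ(even, 1) = (odd, 1, R)  ⊢  1[odd]0 (head at position 1)
Step 2: δ(odd, 0) = (odd, 0, R)  ⊢  10[odd]□ (head at position 2)
Step 3: δ(odd, □) = (qR, □, R)  ⊢  10□[qR]□ (head at position 3)
Head position after 3 steps: 3

Final answer: Position 3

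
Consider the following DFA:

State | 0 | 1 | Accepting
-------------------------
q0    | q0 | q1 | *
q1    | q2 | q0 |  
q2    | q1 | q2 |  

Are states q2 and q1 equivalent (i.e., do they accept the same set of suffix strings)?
Try the suffix "1".
From q2: q2 → q2 — not accepting.
From q1: q1 → q0 — accepting.
The two states disagree on this suffix, so they are not equivalent.

Final answer: No. Distinguishing string: "1" - accepted from q1 but not from q2.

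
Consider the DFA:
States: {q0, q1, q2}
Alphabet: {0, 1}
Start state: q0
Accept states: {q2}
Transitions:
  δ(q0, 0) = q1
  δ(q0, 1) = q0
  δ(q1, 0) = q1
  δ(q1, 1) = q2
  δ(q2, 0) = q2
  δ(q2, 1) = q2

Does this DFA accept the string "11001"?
Processing string "11001":
  q0 --1--> q0
  q0 --1--> q0
  q0 --0--> q1
  q1 --0--> q1
  q1 --1--> q2
Final state: q2
Accept states: {q2}
q2 is an accept state, so the string is accepted.

Final answer: Yes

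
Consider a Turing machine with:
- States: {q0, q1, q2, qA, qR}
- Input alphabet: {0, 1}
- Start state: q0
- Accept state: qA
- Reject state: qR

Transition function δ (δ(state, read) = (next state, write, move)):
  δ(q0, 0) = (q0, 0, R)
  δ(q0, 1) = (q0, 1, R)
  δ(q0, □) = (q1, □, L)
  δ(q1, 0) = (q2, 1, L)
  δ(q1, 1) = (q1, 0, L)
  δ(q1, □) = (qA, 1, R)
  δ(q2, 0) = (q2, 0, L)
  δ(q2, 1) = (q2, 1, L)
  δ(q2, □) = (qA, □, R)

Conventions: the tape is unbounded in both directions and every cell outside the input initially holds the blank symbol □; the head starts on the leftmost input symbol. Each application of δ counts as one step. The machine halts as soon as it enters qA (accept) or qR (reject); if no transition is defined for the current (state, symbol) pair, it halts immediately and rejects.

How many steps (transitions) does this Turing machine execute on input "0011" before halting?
Step 0: [q0]0011 (head at position 0)
Step 1: δ(q0, 0) = (q0, 0, R)  ⊢  0[q0]011 (head at position 1)
Step 2: δ(q0, 0) = (q0, 0, R)  ⊢  00[q0]11 (head at position 2)
Step 3: δ(q0, 1) = (q0, 1, R)  ⊢  001[q0]1 (head at position 3)
Step 4: δ(q0, 1) = (q0, 1, R)  ⊢  0011[q0]□ (head at position 4)
Step 5: δ(q0, □) = (q1, □, L)  ⊢  001[q1]1□ (head at position 3)
Step 6: δ(q1, 1) = (q1, 0, L)  ⊢  00[q1]10□ (head at position 2)
Step 7: δ(q1, 1) = (q1, 0, L)  ⊢  0[q1]000□ (head at position 1)
Step 8: δ(q1, 0) = (q2, 1, L)  ⊢  [q2]0100□ (head at position 0)
Step 9: δ(q2, 0) = (q2, 0, L)  ⊢  [q2]□0100□ (head at position -1)
Step 10: δ(q2, □) = (qA, □, R)  ⊢  □[qA]0100□ (head at position 0)
The machine is in qA, so it halts and accepts.
Number of transitions executed: 10.

Final answer: 10 steps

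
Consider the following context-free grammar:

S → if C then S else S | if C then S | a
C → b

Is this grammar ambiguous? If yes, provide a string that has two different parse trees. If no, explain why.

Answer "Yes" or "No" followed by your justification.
The 'dangling else' can attach to either if. Two leftmost derivations of  if b then if b then a else a:
  (1) S ⇒ if C then S else S ⇒ if b then S else S ⇒ if b then if C then S else S ⇒ if b then if b then S else S ⇒ if b then if b then a else S ⇒ if b then if b then a else a   (else belongs to the outer if)
  (2) S ⇒ if C then S ⇒ if b then S ⇒ if b then if C then S else S ⇒ if b then if b then S else S ⇒ if b then if b then a else S ⇒ if b then if b then a else a   (else belongs to the inner if)
Two distinct parse trees for the same string, so the grammar is ambiguous.

Final answer: Yes - the string 'if b then if b then a else a' has two distinct leftmost derivations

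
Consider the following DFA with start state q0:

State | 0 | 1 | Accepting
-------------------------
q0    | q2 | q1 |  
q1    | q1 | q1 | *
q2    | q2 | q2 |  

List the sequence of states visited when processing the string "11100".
q0 → q1 → q1 → q1 → q1 → q1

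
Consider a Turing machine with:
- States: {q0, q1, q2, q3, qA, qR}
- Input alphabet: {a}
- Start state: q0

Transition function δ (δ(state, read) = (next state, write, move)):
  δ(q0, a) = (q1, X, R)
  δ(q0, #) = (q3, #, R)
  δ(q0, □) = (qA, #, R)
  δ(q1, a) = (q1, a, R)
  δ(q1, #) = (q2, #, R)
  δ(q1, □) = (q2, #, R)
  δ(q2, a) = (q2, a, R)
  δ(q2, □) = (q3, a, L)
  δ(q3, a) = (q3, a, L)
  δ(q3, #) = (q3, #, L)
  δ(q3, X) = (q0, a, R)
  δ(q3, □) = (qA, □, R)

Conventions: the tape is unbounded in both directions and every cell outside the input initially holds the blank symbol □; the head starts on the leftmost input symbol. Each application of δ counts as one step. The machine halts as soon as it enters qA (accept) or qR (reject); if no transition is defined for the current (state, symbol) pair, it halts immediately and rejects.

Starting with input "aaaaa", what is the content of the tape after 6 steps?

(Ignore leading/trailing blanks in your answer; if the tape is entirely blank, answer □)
Step 0: [q0]aaaaa (head at position 0)
Step 1: δ(q0, a) = (q1, X, R)  ⊢  X[q1]aaaa (head at position 1)
Step 2: δ(q1, a) = (q1, a, R)  ⊢  Xa[q1]aaa (head at position 2)
Step 3: δ(q1, a) = (q1, a, R)  ⊢  Xaa[q1]aa (head at position 3)
Step 4: δ(q1, a) = (q1, a, R)  ⊢  Xaaa[q1]a (head at position 4)
Step 5: δ(q1, a) = (q1, a, R)  ⊢  Xaaaa[q1]□ (head at position 5)
Step 6: δ(q1, □) = (q2, #, R)  ⊢  Xaaaa#[q2]□ (head at position 6)
Tape after 6 steps (ignoring surrounding blanks): Xaaaa#

Final answer: Tape: Xaaaa#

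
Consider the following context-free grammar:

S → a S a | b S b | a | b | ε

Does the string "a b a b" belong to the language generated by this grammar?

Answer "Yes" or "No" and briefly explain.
Every production places the same symbol at both ends (or yields a single symbol / ε), so every derived string is a palindrome. a b a b reversed is b a b a ≠ a b a b, so it is not a palindrome and cannot be derived (already the first step fails: the string starts with a but ends with b, so neither S → a S a nor S → b S b fits).

Final answer: No - no valid derivation exists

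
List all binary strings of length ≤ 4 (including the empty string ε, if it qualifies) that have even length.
Checking every binary string of length 0 to 4:
  Length 0: accepted: ε | rejected: (none)
  Length 1: accepted: (none) | rejected: 0, 1
  Length 2: accepted: 00, 01, 10, 11 | rejected: (none)
  Length 3: accepted: (none) | rejected: 000, 001, 010, 011, 100, 101, 110, 111
  Length 4: accepted: 0000, 0001, 0010, 0011, 0100, 0101, 0110, 0111, 1000, 1001, 1010, 1011, 1100, 1101, 1110, 1111 | rejected: (none)
Total: 21 string(s).

Final answer: ε, 00, 01, 10, 11, 0000, 0001, 0010, 0011, 0100, 0101, 0110, 0111, 1000, 1001, 1010, 1011, 1100, 1101, 1110, 1111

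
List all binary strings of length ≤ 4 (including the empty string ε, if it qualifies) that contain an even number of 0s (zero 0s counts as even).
Checking every binary string of length 0 to 4:
  Length 0: accepted: ε | rejected: (none)
  Length 1: accepted: 1 | rejected: 0
  Length 2: accepted: 00, 11 | rejected: 01, 10
  Length 3: accepted: 001, 010, 100, 111 | rejected: 000, 011, 101, 110
  Length 4: accepted: 0000, 0011, 0101, 0110, 1001, 1010, 1100, 1111 | rejected: 0001, 0010, 0100, 0111, 1000, 1011, 1101, 1110
Total: 16 string(s).

Final answer: ε, 1, 00, 11, 001, 010, 100, 111, 0000, 0011, 0101, 0110, 1001, 1010, 1100, 1111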